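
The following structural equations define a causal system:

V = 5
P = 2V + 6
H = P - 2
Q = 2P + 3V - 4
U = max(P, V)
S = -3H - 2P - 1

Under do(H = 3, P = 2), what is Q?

15

The joint intervention fixes H = 3, P = 2, removing each variable's own equation.
Q = 2P + 3V - 4  [with P=2, V=5]  = 15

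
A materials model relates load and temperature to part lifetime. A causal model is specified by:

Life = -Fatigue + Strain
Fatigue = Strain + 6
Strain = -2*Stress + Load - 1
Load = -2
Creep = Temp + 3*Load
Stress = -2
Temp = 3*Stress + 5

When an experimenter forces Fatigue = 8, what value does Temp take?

do(Fatigue=8) replaces the equation Fatigue = Strain + 6 with the constant Fatigue = 8.
No directed path runs from Fatigue to Temp, so Temp keeps its natural value.
Temp = 3*Stress + 5  [with Stress=-2]  = -1

-1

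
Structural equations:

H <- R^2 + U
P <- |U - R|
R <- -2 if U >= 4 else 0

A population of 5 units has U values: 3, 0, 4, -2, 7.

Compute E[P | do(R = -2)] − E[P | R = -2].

-3.1

Under do(R=-2), R's equation is replaced by R=-2 for every unit. Per-unit P: 5, 2, 6, 0, 9. Mean = 4.4.
E[P|R=-2] averages over only the 2 units with R=-2 (U = 4, 7): P = 6, 9, mean 7.5.
Difference = 4.4 − 7.5 = -3.1.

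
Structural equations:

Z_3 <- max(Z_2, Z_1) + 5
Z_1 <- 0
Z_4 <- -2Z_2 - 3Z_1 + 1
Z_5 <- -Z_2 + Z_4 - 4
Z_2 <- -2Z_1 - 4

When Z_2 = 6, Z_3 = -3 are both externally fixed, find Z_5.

Under do(Z_2 = 6, Z_3 = -3), each intervened variable's structural equation is replaced by its fixed value.
Z_4 = -2Z_2 - 3Z_1 + 1  [with Z_2=6, Z_1=0]  = -11
Z_5 = -Z_2 + Z_4 - 4  [with Z_2=6, Z_4=-11]  = -21

-21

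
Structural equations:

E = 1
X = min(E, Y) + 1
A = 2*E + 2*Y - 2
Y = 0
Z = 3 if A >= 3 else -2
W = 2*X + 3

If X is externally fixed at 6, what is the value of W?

The intervention breaks the incoming arrows to X: X = min(E, Y) + 1 no longer applies, and X = 6.
W = 2*X + 3  [with X=6]  = 15

15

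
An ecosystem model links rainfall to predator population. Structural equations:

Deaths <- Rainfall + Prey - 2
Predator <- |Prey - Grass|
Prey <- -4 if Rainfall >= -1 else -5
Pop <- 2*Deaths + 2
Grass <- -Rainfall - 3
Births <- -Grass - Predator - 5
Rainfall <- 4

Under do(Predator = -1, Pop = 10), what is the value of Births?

Setting Predator = -1, Pop = 10 by intervention discards those variables' equations.
Grass = -Rainfall - 3  [with Rainfall=4]  = -7
Births = -Grass - Predator - 5  [with Grass=-7, Predator=-1]  = 3

3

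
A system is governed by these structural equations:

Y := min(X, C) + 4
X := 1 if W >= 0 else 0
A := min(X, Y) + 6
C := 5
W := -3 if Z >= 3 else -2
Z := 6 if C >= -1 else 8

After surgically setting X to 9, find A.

15

Under do(X=9), the mechanism X := 1 if W >= 0 else 0 is discarded; X is fixed at 9.
Y = min(X, C) + 4  [with X=9, C=5]  = 9
A = min(X, Y) + 6  [with X=9, Y=9]  = 15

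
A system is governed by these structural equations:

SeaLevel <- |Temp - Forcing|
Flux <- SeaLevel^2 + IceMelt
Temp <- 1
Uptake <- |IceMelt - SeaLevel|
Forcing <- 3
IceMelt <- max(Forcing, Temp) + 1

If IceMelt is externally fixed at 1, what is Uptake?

The intervention breaks the incoming arrows to IceMelt: IceMelt <- max(Forcing, Temp) + 1 no longer applies, and IceMelt = 1.
SeaLevel = |Temp - Forcing|  [with Temp=1, Forcing=3]  = 2
Uptake = |IceMelt - SeaLevel|  [with IceMelt=1, SeaLevel=2]  = 1

1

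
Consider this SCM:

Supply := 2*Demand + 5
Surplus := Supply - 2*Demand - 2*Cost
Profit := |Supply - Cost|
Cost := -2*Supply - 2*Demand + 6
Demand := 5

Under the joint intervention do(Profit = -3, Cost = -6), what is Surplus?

The joint intervention fixes Profit = -3, Cost = -6, removing each variable's own equation.
Supply = 2*Demand + 5  [with Demand=5]  = 15
Surplus = Supply - 2*Demand - 2*Cost  [with Supply=15, Demand=5, Cost=-6]  = 17

17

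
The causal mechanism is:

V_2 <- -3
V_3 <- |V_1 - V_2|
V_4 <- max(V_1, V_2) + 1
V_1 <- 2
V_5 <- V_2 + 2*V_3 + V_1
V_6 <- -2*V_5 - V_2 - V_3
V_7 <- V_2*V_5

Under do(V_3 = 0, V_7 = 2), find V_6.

Under do(V_3 = 0, V_7 = 2), each intervened variable's structural equation is replaced by its fixed value.
V_5 = V_2 + 2*V_3 + V_1  [with V_2=-3, V_3=0, V_1=2]  = -1
V_6 = -2*V_5 - V_2 - V_3  [with V_5=-1, V_2=-3, V_3=0]  = 5

5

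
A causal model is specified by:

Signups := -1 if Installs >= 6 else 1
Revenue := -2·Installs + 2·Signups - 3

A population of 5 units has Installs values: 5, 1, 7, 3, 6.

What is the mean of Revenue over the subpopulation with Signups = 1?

-7

Conditioning on Signups=1 selects the 3 unit(s) with Installs ∈ {5, 1, 3}. Their Revenue values: -11, -3, -7. Mean = -7.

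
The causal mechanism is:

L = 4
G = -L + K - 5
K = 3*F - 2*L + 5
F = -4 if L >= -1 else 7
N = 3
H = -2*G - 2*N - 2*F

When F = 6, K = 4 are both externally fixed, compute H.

-8

Setting F = 6, K = 4 by intervention discards those variables' equations.
G = -L + K - 5  [with L=4, K=4]  = -5
H = -2*G - 2*N - 2*F  [with G=-5, N=3, F=6]  = -8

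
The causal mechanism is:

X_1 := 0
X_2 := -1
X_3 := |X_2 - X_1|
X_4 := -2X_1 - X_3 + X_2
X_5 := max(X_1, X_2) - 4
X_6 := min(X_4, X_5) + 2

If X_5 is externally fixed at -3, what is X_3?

1

do(X_5=-3) replaces the equation X_5 := max(X_1, X_2) - 4 with the constant X_5 = -3.
X_3 is not downstream of the intervention, so its value is determined by the original equations.
X_3 = |X_2 - X_1|  [with X_2=-1, X_1=0]  = 1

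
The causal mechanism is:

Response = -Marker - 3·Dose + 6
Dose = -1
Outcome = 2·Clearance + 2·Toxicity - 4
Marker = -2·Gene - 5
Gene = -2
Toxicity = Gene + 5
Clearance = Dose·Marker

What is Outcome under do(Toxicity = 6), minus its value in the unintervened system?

Under do(Toxicity=6), the mechanism Toxicity = Gene + 5 is discarded; Toxicity is fixed at 6.
Marker = -2·Gene - 5  [with Gene=-2]  = -1
Clearance = Dose·Marker  [with Dose=-1, Marker=-1]  = 1
Outcome = 2·Clearance + 2·Toxicity - 4  [with Clearance=1, Toxicity=6]  = 10
Without intervention: Marker = -2·Gene - 5  [with Gene=-2]  = -1; Toxicity = Gene + 5  [with Gene=-2]  = 3; Clearance = Dose·Marker  [with Dose=-1, Marker=-1]  = 1; Outcome = 2·Clearance + 2·Toxicity - 4  [with Clearance=1, Toxicity=3]  = 4.
Change = 10 − 4 = 6.

6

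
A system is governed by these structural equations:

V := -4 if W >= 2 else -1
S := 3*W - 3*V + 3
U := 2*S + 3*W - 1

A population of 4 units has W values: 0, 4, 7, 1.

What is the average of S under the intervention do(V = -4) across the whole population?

Under do(V=-4), V's equation is replaced by V=-4 for every unit. Per-unit S: 15, 27, 36, 18. Mean = 24.

24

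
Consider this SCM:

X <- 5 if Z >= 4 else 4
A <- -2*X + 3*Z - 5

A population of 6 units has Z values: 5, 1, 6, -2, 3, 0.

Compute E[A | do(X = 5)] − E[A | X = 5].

The intervention sets X=5 in all 6 units regardless of Z. Recomputing A per unit gives 0, -12, 3, -21, -6, -15; average -8.5.
Observing X=5 restricts to units where X's equation naturally yields 5: Z ∈ {5, 6}. In that subpopulation A = 0, 3, mean 1.5.
Difference = -8.5 − 1.5 = -10.

-10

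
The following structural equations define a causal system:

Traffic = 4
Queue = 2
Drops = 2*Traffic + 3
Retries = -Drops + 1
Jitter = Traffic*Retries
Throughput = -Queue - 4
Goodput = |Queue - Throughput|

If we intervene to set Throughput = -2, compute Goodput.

Intervening sets Throughput = -2 and removes its equation (Throughput = -Queue - 4).
Goodput = |Queue - Throughput|  [with Queue=2, Throughput=-2]  = 4

4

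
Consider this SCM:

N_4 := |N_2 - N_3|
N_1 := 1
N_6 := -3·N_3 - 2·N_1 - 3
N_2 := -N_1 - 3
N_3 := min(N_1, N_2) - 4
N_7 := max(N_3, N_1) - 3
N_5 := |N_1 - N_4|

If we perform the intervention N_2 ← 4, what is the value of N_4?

Under do(N_2=4), the mechanism N_2 := -N_1 - 3 is discarded; N_2 is fixed at 4.
N_3 = min(N_1, N_2) - 4  [with N_1=1, N_2=4]  = -3
N_4 = |N_2 - N_3|  [with N_2=4, N_3=-3]  = 7

7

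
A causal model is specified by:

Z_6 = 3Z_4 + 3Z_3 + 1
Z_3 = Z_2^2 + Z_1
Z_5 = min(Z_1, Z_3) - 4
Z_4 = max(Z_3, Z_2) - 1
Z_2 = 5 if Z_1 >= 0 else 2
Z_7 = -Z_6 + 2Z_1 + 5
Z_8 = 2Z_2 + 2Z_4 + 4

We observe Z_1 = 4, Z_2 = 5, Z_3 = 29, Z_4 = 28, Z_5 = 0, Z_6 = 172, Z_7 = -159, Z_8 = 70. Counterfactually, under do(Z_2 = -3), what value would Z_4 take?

12

Under do(Z_2=-3), the mechanism Z_2 = 5 if Z_1 >= 0 else 2 is discarded; Z_2 is fixed at -3.
Z_3 = Z_2^2 + Z_1  [with Z_2=-3, Z_1=4]  = 13
Z_4 = max(Z_3, Z_2) - 1  [with Z_3=13, Z_2=-3]  = 12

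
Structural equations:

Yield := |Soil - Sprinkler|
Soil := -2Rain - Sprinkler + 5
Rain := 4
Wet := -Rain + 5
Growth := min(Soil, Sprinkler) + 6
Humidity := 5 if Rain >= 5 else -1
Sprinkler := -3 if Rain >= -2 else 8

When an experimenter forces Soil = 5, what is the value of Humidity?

The intervention breaks the incoming arrows to Soil: Soil := -2Rain - Sprinkler + 5 no longer applies, and Soil = 5.
No directed path runs from Soil to Humidity, so Humidity keeps its natural value.
Humidity = 5 if Rain >= 5 else -1  [with Rain=4]  = -1

-1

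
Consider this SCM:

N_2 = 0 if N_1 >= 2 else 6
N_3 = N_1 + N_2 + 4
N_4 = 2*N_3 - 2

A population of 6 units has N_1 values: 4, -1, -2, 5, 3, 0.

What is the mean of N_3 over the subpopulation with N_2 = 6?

Observing N_2=6 restricts to units where N_2's equation naturally yields 6: N_1 ∈ {-1, -2, 0}. In that subpopulation N_3 = 9, 8, 10, mean 9.

9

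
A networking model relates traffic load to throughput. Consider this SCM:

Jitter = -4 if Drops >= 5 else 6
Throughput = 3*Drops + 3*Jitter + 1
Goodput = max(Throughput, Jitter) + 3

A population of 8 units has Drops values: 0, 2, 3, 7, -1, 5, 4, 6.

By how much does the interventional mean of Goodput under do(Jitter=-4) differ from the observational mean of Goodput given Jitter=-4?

-6

do(Jitter=-4) breaks Jitter's dependence on Drops. With Jitter=-4 fixed, Goodput across the units is -1, -1, 1, 13, -1, 7, 4, 10, mean 4.
Conditioning on Jitter=-4 selects the 3 unit(s) with Drops ∈ {7, 5, 6}. Their Goodput values: 13, 7, 10. Mean = 10.
Difference = 4 − 10 = -6.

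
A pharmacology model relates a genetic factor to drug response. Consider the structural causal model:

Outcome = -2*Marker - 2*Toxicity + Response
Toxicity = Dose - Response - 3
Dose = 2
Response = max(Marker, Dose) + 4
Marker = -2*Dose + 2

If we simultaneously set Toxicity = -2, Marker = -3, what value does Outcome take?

The joint intervention fixes Toxicity = -2, Marker = -3, removing each variable's own equation.
Response = max(Marker, Dose) + 4  [with Marker=-3, Dose=2]  = 6
Outcome = -2*Marker - 2*Toxicity + Response  [with Marker=-3, Toxicity=-2, Response=6]  = 16

16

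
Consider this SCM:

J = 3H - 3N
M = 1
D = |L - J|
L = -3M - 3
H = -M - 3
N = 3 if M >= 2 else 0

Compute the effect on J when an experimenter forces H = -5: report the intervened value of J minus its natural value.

-3

do(H=-5) replaces the equation H = -M - 3 with the constant H = -5.
N = 3 if M >= 2 else 0  [with M=1]  = 0
J = 3H - 3N  [with H=-5, N=0]  = -15
Without intervention: H = -M - 3  [with M=1]  = -4; N = 3 if M >= 2 else 0  [with M=1]  = 0; J = 3H - 3N  [with H=-4, N=0]  = -12.
Change = -15 − (-12) = -3.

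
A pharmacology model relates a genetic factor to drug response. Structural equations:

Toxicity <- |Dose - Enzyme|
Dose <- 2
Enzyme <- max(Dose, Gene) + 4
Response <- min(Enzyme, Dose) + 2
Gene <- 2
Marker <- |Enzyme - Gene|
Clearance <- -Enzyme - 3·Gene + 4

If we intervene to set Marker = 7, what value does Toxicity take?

4

Under do(Marker=7), the mechanism Marker <- |Enzyme - Gene| is discarded; Marker is fixed at 7.
Since Toxicity is not a descendant of the intervened variable, it is unaffected.
Enzyme = max(Dose, Gene) + 4  [with Dose=2, Gene=2]  = 6
Toxicity = |Dose - Enzyme|  [with Dose=2, Enzyme=6]  = 4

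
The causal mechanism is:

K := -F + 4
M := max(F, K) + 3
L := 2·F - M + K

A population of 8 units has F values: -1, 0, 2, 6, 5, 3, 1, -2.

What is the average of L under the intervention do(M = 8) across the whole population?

-2.25

do(M=8) breaks M's dependence on F. With M=8 fixed, L across the units is -5, -4, -2, 2, 1, -1, -3, -6, mean -2.25.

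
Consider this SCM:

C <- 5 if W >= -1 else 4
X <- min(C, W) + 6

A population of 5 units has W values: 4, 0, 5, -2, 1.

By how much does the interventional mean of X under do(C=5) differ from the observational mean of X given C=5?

-0.9

Every unit gets C=5 under the intervention. X values become 10, 6, 11, 4, 7; E[X|do(C=5)] = 7.6.
Conditioning on C=5 selects the 4 unit(s) with W ∈ {4, 0, 5, 1}. Their X values: 10, 6, 11, 7. Mean = 8.5.
Difference = 7.6 − 8.5 = -0.9.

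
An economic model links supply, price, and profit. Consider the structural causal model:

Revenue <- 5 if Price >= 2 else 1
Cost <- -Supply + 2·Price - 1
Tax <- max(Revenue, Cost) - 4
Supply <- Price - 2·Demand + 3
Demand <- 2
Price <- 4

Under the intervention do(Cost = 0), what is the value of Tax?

1

Under do(Cost=0), the mechanism Cost <- -Supply + 2·Price - 1 is discarded; Cost is fixed at 0.
Revenue = 5 if Price >= 2 else 1  [with Price=4]  = 5
Tax = max(Revenue, Cost) - 4  [with Revenue=5, Cost=0]  = 1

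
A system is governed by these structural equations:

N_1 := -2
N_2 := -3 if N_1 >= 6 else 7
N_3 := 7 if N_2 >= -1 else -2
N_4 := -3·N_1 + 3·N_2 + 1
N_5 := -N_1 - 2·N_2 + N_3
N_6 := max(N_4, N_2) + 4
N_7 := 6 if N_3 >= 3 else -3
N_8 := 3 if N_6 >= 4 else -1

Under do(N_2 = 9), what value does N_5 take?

do(N_2=9) replaces the equation N_2 := -3 if N_1 >= 6 else 7 with the constant N_2 = 9.
N_3 = 7 if N_2 >= -1 else -2  [with N_2=9]  = 7
N_5 = -N_1 - 2·N_2 + N_3  [with N_1=-2, N_2=9, N_3=7]  = -9

-9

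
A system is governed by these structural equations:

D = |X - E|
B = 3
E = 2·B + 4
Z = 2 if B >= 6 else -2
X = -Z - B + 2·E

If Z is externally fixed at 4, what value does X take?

13

Under do(Z=4), the mechanism Z = 2 if B >= 6 else -2 is discarded; Z is fixed at 4.
E = 2·B + 4  [with B=3]  = 10
X = -Z - B + 2·E  [with Z=4, B=3, E=10]  = 13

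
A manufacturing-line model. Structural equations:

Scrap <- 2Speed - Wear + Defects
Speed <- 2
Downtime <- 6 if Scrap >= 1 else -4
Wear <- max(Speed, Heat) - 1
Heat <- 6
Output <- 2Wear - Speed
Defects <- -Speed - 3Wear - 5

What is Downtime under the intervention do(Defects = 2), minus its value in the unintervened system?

The intervention breaks the incoming arrows to Defects: Defects <- -Speed - 3Wear - 5 no longer applies, and Defects = 2.
Wear = max(Speed, Heat) - 1  [with Speed=2, Heat=6]  = 5
Scrap = 2Speed - Wear + Defects  [with Speed=2, Wear=5, Defects=2]  = 1
Downtime = 6 if Scrap >= 1 else -4  [with Scrap=1]  = 6
Without intervention: Wear = max(Speed, Heat) - 1  [with Speed=2, Heat=6]  = 5; Defects = -Speed - 3Wear - 5  [with Speed=2, Wear=5]  = -22; Scrap = 2Speed - Wear + Defects  [with Speed=2, Wear=5, Defects=-22]  = -23; Downtime = 6 if Scrap >= 1 else -4  [with Scrap=-23]  = -4.
Change = 6 − (-4) = 10.

10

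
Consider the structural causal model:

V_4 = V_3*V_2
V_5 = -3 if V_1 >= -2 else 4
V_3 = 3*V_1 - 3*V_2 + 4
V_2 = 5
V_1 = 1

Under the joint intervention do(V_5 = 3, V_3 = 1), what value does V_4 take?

Under do(V_5 = 3, V_3 = 1), each intervened variable's structural equation is replaced by its fixed value.
V_4 = V_3*V_2  [with V_3=1, V_2=5]  = 5

5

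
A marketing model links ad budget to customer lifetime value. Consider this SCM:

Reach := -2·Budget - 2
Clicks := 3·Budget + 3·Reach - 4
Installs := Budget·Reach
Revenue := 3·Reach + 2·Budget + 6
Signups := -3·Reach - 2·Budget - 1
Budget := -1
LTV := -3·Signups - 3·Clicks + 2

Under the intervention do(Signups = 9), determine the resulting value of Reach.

0

Under do(Signups=9), the mechanism Signups := -3·Reach - 2·Budget - 1 is discarded; Signups is fixed at 9.
No directed path runs from Signups to Reach, so Reach keeps its natural value.
Reach = -2·Budget - 2  [with Budget=-1]  = 0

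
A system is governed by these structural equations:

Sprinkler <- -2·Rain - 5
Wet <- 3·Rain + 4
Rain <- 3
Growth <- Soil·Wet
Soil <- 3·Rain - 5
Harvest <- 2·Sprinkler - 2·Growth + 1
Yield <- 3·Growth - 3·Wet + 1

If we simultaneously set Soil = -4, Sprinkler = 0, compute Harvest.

105

The joint intervention fixes Soil = -4, Sprinkler = 0, removing each variable's own equation.
Wet = 3·Rain + 4  [with Rain=3]  = 13
Growth = Soil·Wet  [with Soil=-4, Wet=13]  = -52
Harvest = 2·Sprinkler - 2·Growth + 1  [with Sprinkler=0, Growth=-52]  = 105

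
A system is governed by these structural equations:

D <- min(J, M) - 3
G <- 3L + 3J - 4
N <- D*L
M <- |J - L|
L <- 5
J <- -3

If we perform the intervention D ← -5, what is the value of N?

-25

The intervention breaks the incoming arrows to D: D <- min(J, M) - 3 no longer applies, and D = -5.
N = D*L  [with D=-5, L=5]  = -25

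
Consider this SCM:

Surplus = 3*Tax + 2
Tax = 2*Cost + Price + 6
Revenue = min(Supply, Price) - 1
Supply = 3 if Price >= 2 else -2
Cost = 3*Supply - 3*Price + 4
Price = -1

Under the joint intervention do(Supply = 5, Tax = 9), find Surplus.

Setting Supply = 5, Tax = 9 by intervention discards those variables' equations.
Surplus = 3*Tax + 2  [with Tax=9]  = 29

29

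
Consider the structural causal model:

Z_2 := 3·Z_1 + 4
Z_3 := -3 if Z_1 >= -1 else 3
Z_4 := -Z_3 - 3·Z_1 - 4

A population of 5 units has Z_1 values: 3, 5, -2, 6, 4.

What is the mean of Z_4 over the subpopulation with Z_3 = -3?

-14.5

Observing Z_3=-3 restricts to units where Z_3's equation naturally yields -3: Z_1 ∈ {3, 5, 6, 4}. In that subpopulation Z_4 = -10, -16, -19, -13, mean -14.5.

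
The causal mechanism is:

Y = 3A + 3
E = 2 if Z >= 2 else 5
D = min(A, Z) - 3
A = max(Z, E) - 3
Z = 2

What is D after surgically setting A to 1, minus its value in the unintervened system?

The intervention breaks the incoming arrows to A: A = max(Z, E) - 3 no longer applies, and A = 1.
D = min(A, Z) - 3  [with A=1, Z=2]  = -2
Without intervention: E = 2 if Z >= 2 else 5  [with Z=2]  = 2; A = max(Z, E) - 3  [with Z=2, E=2]  = -1; D = min(A, Z) - 3  [with A=-1, Z=2]  = -4.
Change = -2 − (-4) = 2.

2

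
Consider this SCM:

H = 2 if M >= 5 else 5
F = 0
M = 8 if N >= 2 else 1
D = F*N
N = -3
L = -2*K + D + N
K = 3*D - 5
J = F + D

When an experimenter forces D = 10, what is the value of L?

-43

The intervention breaks the incoming arrows to D: D = F*N no longer applies, and D = 10.
K = 3*D - 5  [with D=10]  = 25
L = -2*K + D + N  [with K=25, D=10, N=-3]  = -43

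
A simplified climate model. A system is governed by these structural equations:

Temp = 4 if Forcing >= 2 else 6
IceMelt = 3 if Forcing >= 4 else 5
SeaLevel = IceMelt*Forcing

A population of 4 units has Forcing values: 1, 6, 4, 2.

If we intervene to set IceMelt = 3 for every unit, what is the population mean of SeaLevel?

do(IceMelt=3) breaks IceMelt's dependence on Forcing. With IceMelt=3 fixed, SeaLevel across the units is 3, 18, 12, 6, mean 9.75.

9.75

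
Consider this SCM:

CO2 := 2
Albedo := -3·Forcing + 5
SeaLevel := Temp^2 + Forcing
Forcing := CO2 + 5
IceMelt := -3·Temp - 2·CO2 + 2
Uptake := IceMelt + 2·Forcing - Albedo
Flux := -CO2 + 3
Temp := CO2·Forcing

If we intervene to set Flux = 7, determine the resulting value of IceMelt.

-44

Under do(Flux=7), the mechanism Flux := -CO2 + 3 is discarded; Flux is fixed at 7.
Since IceMelt is not a descendant of the intervened variable, it is unaffected.
Forcing = CO2 + 5  [with CO2=2]  = 7
Temp = CO2·Forcing  [with CO2=2, Forcing=7]  = 14
IceMelt = -3·Temp - 2·CO2 + 2  [with Temp=14, CO2=2]  = -44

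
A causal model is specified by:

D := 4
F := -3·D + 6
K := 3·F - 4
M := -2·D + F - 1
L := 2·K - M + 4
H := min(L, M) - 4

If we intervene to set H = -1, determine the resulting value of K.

do(H=-1) replaces the equation H := min(L, M) - 4 with the constant H = -1.
K is not downstream of the intervention, so its value is determined by the original equations.
F = -3·D + 6  [with D=4]  = -6
K = 3·F - 4  [with F=-6]  = -22

-22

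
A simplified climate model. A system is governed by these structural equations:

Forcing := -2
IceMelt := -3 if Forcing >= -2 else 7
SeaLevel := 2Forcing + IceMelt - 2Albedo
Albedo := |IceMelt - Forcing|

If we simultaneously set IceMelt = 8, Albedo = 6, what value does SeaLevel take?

Setting IceMelt = 8, Albedo = 6 by intervention discards those variables' equations.
SeaLevel = 2Forcing + IceMelt - 2Albedo  [with Forcing=-2, IceMelt=8, Albedo=6]  = -8

-8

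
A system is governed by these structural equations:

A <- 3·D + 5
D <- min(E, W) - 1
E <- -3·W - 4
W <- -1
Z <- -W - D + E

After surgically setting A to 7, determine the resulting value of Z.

Intervening sets A = 7 and removes its equation (A <- 3·D + 5).
No directed path runs from A to Z, so Z keeps its natural value.
E = -3·W - 4  [with W=-1]  = -1
D = min(E, W) - 1  [with E=-1, W=-1]  = -2
Z = -W - D + E  [with W=-1, D=-2, E=-1]  = 2

2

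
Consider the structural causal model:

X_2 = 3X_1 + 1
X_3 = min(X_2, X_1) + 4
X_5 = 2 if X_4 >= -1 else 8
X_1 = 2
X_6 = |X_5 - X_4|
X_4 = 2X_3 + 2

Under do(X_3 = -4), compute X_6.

14

The intervention breaks the incoming arrows to X_3: X_3 = min(X_2, X_1) + 4 no longer applies, and X_3 = -4.
X_4 = 2X_3 + 2  [with X_3=-4]  = -6
X_5 = 2 if X_4 >= -1 else 8  [with X_4=-6]  = 8
X_6 = |X_5 - X_4|  [with X_5=8, X_4=-6]  = 14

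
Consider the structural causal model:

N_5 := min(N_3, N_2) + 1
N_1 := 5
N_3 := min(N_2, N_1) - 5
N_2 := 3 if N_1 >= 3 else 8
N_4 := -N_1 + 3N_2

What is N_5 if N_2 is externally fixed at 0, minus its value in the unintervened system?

-3

do(N_2=0) replaces the equation N_2 := 3 if N_1 >= 3 else 8 with the constant N_2 = 0.
N_3 = min(N_2, N_1) - 5  [with N_2=0, N_1=5]  = -5
N_5 = min(N_3, N_2) + 1  [with N_3=-5, N_2=0]  = -4
Without intervention: N_2 = 3 if N_1 >= 3 else 8  [with N_1=5]  = 3; N_3 = min(N_2, N_1) - 5  [with N_2=3, N_1=5]  = -2; N_5 = min(N_3, N_2) + 1  [with N_3=-2, N_2=3]  = -1.
Change = -4 − (-1) = -3.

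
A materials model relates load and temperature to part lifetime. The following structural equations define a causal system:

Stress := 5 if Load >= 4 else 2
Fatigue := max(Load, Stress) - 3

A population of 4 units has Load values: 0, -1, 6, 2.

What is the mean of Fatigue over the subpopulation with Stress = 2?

-1

Observing Stress=2 restricts to units where Stress's equation naturally yields 2: Load ∈ {0, -1, 2}. In that subpopulation Fatigue = -1, -1, -1, mean -1.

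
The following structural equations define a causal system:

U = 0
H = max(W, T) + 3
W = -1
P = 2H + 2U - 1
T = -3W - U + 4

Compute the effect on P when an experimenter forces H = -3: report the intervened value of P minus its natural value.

Intervening sets H = -3 and removes its equation (H = max(W, T) + 3).
P = 2H + 2U - 1  [with H=-3, U=0]  = -7
Without intervention: T = -3W - U + 4  [with W=-1, U=0]  = 7; H = max(W, T) + 3  [with W=-1, T=7]  = 10; P = 2H + 2U - 1  [with H=10, U=0]  = 19.
Change = -7 − 19 = -26.

-26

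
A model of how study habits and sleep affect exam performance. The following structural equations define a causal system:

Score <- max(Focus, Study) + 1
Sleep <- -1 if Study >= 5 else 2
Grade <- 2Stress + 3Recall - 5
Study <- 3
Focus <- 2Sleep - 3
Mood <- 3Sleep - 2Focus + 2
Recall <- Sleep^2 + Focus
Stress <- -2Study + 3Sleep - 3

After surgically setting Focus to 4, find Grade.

do(Focus=4) replaces the equation Focus <- 2Sleep - 3 with the constant Focus = 4.
Sleep = -1 if Study >= 5 else 2  [with Study=3]  = 2
Stress = -2Study + 3Sleep - 3  [with Study=3, Sleep=2]  = -3
Recall = Sleep^2 + Focus  [with Sleep=2, Focus=4]  = 8
Grade = 2Stress + 3Recall - 5  [with Stress=-3, Recall=8]  = 13

13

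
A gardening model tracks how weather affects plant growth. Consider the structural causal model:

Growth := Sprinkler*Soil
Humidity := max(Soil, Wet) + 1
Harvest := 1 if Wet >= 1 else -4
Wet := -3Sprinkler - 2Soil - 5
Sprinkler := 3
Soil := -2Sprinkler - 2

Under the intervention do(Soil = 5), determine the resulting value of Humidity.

do(Soil=5) replaces the equation Soil := -2Sprinkler - 2 with the constant Soil = 5.
Wet = -3Sprinkler - 2Soil - 5  [with Sprinkler=3, Soil=5]  = -24
Humidity = max(Soil, Wet) + 1  [with Soil=5, Wet=-24]  = 6

6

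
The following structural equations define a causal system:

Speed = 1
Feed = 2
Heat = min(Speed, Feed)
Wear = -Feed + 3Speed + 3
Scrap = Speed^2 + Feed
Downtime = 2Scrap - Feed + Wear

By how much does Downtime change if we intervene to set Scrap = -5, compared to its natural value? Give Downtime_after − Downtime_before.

The intervention breaks the incoming arrows to Scrap: Scrap = Speed^2 + Feed no longer applies, and Scrap = -5.
Wear = -Feed + 3Speed + 3  [with Feed=2, Speed=1]  = 4
Downtime = 2Scrap - Feed + Wear  [with Scrap=-5, Feed=2, Wear=4]  = -8
Without intervention: Wear = -Feed + 3Speed + 3  [with Feed=2, Speed=1]  = 4; Scrap = Speed^2 + Feed  [with Speed=1, Feed=2]  = 3; Downtime = 2Scrap - Feed + Wear  [with Scrap=3, Feed=2, Wear=4]  = 8.
Change = -8 − 8 = -16.

-16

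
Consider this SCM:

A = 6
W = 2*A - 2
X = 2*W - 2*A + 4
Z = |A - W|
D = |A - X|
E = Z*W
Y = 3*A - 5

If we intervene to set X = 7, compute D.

1

do(X=7) replaces the equation X = 2*W - 2*A + 4 with the constant X = 7.
D = |A - X|  [with A=6, X=7]  = 1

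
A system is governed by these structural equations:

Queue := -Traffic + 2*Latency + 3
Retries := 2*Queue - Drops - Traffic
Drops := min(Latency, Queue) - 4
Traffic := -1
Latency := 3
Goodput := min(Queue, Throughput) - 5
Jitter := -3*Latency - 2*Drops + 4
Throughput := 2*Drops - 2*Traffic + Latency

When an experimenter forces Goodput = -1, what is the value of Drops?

-1

The intervention breaks the incoming arrows to Goodput: Goodput := min(Queue, Throughput) - 5 no longer applies, and Goodput = -1.
Since Drops is not a descendant of the intervened variable, it is unaffected.
Queue = -Traffic + 2*Latency + 3  [with Traffic=-1, Latency=3]  = 10
Drops = min(Latency, Queue) - 4  [with Latency=3, Queue=10]  = -1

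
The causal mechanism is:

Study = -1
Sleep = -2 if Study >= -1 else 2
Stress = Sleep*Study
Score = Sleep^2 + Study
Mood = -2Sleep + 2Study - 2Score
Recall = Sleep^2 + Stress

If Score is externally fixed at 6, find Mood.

-10

Intervening sets Score = 6 and removes its equation (Score = Sleep^2 + Study).
Sleep = -2 if Study >= -1 else 2  [with Study=-1]  = -2
Mood = -2Sleep + 2Study - 2Score  [with Sleep=-2, Study=-1, Score=6]  = -10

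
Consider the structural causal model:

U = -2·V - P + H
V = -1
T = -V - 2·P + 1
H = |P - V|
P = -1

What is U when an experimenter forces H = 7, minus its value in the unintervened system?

7

The intervention breaks the incoming arrows to H: H = |P - V| no longer applies, and H = 7.
U = -2·V - P + H  [with V=-1, P=-1, H=7]  = 10
Without intervention: H = |P - V|  [with P=-1, V=-1]  = 0; U = -2·V - P + H  [with V=-1, P=-1, H=0]  = 3.
Change = 10 − 3 = 7.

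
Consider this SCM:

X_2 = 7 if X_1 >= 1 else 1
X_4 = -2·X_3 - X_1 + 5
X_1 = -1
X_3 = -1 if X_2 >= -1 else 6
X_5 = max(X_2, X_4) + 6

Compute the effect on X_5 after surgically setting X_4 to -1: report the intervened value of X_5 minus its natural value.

Intervening sets X_4 = -1 and removes its equation (X_4 = -2·X_3 - X_1 + 5).
X_2 = 7 if X_1 >= 1 else 1  [with X_1=-1]  = 1
X_5 = max(X_2, X_4) + 6  [with X_2=1, X_4=-1]  = 7
Without intervention: X_2 = 7 if X_1 >= 1 else 1  [with X_1=-1]  = 1; X_3 = -1 if X_2 >= -1 else 6  [with X_2=1]  = -1; X_4 = -2·X_3 - X_1 + 5  [with X_3=-1, X_1=-1]  = 8; X_5 = max(X_2, X_4) + 6  [with X_2=1, X_4=8]  = 14.
Change = 7 − 14 = -7.

-7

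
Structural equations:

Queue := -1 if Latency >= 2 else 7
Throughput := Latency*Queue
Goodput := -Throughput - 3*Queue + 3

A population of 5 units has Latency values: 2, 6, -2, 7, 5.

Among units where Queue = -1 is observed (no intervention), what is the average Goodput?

Observing Queue=-1 restricts to units where Queue's equation naturally yields -1: Latency ∈ {2, 6, 7, 5}. In that subpopulation Goodput = 8, 12, 13, 11, mean 11.

11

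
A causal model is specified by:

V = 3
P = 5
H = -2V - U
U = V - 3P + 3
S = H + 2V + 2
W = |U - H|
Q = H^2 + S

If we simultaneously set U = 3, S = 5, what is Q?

Under do(U = 3, S = 5), each intervened variable's structural equation is replaced by its fixed value.
H = -2V - U  [with V=3, U=3]  = -9
Q = H^2 + S  [with H=-9, S=5]  = 86

86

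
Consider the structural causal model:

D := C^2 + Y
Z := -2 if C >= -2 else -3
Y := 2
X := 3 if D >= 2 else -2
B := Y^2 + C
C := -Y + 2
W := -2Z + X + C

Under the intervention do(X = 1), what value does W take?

Under do(X=1), the mechanism X := 3 if D >= 2 else -2 is discarded; X is fixed at 1.
C = -Y + 2  [with Y=2]  = 0
Z = -2 if C >= -2 else -3  [with C=0]  = -2
W = -2Z + X + C  [with Z=-2, X=1, C=0]  = 5

5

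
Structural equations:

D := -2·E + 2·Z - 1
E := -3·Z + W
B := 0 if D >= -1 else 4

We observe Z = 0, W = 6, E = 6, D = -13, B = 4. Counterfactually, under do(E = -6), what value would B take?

do(E=-6) replaces the equation E := -3·Z + W with the constant E = -6.
D = -2·E + 2·Z - 1  [with E=-6, Z=0]  = 11
B = 0 if D >= -1 else 4  [with D=11]  = 0

0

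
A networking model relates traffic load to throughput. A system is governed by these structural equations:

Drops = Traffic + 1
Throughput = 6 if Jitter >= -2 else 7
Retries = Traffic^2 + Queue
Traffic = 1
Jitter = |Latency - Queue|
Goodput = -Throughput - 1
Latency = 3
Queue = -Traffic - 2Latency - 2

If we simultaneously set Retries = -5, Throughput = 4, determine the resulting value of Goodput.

Under do(Retries = -5, Throughput = 4), each intervened variable's structural equation is replaced by its fixed value.
Goodput = -Throughput - 1  [with Throughput=4]  = -5

-5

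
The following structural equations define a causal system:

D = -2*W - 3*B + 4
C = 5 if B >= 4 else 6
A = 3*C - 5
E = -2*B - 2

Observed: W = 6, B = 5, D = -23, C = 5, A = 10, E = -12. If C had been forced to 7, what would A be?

Intervening sets C = 7 and removes its equation (C = 5 if B >= 4 else 6).
A = 3*C - 5  [with C=7]  = 16

16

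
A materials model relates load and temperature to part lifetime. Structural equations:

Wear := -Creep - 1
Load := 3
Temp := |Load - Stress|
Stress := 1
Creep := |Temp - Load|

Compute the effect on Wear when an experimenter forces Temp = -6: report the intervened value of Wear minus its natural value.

do(Temp=-6) replaces the equation Temp := |Load - Stress| with the constant Temp = -6.
Creep = |Temp - Load|  [with Temp=-6, Load=3]  = 9
Wear = -Creep - 1  [with Creep=9]  = -10
Without intervention: Temp = |Load - Stress|  [with Load=3, Stress=1]  = 2; Creep = |Temp - Load|  [with Temp=2, Load=3]  = 1; Wear = -Creep - 1  [with Creep=1]  = -2.
Change = -10 − (-2) = -8.

-8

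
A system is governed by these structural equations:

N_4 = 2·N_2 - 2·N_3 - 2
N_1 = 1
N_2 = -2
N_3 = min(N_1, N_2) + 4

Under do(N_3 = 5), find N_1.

1

Under do(N_3=5), the mechanism N_3 = min(N_1, N_2) + 4 is discarded; N_3 is fixed at 5.
N_1 is not downstream of the intervention, so its value is determined by the original equations.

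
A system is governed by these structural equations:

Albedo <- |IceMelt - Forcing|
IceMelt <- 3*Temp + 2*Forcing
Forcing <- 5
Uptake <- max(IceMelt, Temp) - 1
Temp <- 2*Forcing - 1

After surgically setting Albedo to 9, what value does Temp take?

The intervention breaks the incoming arrows to Albedo: Albedo <- |IceMelt - Forcing| no longer applies, and Albedo = 9.
Since Temp is not a descendant of the intervened variable, it is unaffected.
Temp = 2*Forcing - 1  [with Forcing=5]  = 9

9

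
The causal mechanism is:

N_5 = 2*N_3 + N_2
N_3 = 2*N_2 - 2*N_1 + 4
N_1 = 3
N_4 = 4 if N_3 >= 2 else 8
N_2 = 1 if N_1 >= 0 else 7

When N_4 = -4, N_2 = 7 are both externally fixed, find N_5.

31

The joint intervention fixes N_4 = -4, N_2 = 7, removing each variable's own equation.
N_3 = 2*N_2 - 2*N_1 + 4  [with N_2=7, N_1=3]  = 12
N_5 = 2*N_3 + N_2  [with N_3=12, N_2=7]  = 31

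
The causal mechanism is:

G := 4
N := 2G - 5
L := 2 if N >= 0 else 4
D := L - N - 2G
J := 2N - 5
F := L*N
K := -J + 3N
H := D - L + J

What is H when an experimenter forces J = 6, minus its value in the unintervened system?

do(J=6) replaces the equation J := 2N - 5 with the constant J = 6.
N = 2G - 5  [with G=4]  = 3
L = 2 if N >= 0 else 4  [with N=3]  = 2
D = L - N - 2G  [with L=2, N=3, G=4]  = -9
H = D - L + J  [with D=-9, L=2, J=6]  = -5
Without intervention: N = 2G - 5  [with G=4]  = 3; L = 2 if N >= 0 else 4  [with N=3]  = 2; D = L - N - 2G  [with L=2, N=3, G=4]  = -9; J = 2N - 5  [with N=3]  = 1; H = D - L + J  [with D=-9, L=2, J=1]  = -10.
Change = -5 − (-10) = 5.

5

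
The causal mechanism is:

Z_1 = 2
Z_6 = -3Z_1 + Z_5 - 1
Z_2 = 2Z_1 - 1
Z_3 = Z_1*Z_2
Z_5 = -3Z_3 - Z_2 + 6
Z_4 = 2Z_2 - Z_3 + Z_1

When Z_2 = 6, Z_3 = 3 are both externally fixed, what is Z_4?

Setting Z_2 = 6, Z_3 = 3 by intervention discards those variables' equations.
Z_4 = 2Z_2 - Z_3 + Z_1  [with Z_2=6, Z_3=3, Z_1=2]  = 11

11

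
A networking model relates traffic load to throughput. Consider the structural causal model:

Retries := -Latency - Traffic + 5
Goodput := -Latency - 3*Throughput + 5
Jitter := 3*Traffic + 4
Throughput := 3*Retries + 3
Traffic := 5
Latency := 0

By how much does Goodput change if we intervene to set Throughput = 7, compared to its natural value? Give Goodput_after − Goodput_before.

The intervention breaks the incoming arrows to Throughput: Throughput := 3*Retries + 3 no longer applies, and Throughput = 7.
Goodput = -Latency - 3*Throughput + 5  [with Latency=0, Throughput=7]  = -16
Without intervention: Retries = -Latency - Traffic + 5  [with Latency=0, Traffic=5]  = 0; Throughput = 3*Retries + 3  [with Retries=0]  = 3; Goodput = -Latency - 3*Throughput + 5  [with Latency=0, Throughput=3]  = -4.
Change = -16 − (-4) = -12.

-12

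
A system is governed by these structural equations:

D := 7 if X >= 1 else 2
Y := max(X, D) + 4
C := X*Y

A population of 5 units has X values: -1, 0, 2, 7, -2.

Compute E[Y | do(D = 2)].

7

Under do(D=2), D's equation is replaced by D=2 for every unit. Per-unit Y: 6, 6, 6, 11, 6. Mean = 7.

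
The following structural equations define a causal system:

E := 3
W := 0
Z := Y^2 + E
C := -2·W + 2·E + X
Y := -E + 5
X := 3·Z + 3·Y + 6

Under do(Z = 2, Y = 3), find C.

27

The joint intervention fixes Z = 2, Y = 3, removing each variable's own equation.
X = 3·Z + 3·Y + 6  [with Z=2, Y=3]  = 21
C = -2·W + 2·E + X  [with W=0, E=3, X=21]  = 27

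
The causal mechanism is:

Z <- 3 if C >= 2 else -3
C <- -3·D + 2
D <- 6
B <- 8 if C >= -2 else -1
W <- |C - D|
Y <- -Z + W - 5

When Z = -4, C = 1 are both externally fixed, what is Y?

4

The joint intervention fixes Z = -4, C = 1, removing each variable's own equation.
W = |C - D|  [with C=1, D=6]  = 5
Y = -Z + W - 5  [with Z=-4, W=5]  = 4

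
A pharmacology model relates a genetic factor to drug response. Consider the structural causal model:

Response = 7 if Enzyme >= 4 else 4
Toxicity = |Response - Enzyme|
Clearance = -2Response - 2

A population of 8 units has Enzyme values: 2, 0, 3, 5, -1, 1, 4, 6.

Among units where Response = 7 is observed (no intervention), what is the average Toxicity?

Conditioning on Response=7 selects the 3 unit(s) with Enzyme ∈ {5, 4, 6}. Their Toxicity values: 2, 3, 1. Mean = 2.

2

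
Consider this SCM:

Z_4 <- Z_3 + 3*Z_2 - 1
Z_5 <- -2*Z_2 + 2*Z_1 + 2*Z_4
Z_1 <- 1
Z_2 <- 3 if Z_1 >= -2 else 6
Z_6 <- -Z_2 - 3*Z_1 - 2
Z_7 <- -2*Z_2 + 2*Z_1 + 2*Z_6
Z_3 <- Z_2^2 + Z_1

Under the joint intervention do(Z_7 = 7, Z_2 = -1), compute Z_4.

Under do(Z_7 = 7, Z_2 = -1), each intervened variable's structural equation is replaced by its fixed value.
Z_3 = Z_2^2 + Z_1  [with Z_2=-1, Z_1=1]  = 2
Z_4 = Z_3 + 3*Z_2 - 1  [with Z_3=2, Z_2=-1]  = -2

-2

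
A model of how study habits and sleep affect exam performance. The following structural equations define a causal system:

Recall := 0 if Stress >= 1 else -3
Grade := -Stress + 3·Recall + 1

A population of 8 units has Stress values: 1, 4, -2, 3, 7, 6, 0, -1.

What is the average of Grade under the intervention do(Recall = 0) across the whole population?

-1.25

The intervention sets Recall=0 in all 8 units regardless of Stress. Recomputing Grade per unit gives 0, -3, 3, -2, -6, -5, 1, 2; average -1.25.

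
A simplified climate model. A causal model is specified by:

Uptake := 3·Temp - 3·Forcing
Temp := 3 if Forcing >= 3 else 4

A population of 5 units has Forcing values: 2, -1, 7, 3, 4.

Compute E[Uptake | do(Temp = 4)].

Every unit gets Temp=4 under the intervention. Uptake values become 6, 15, -9, 3, 0; E[Uptake|do(Temp=4)] = 3.

3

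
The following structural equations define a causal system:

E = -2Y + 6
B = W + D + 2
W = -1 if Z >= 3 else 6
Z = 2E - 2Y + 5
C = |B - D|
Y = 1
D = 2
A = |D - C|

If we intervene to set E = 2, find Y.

Under do(E=2), the mechanism E = -2Y + 6 is discarded; E is fixed at 2.
Y is not downstream of the intervention, so its value is determined by the original equations.

1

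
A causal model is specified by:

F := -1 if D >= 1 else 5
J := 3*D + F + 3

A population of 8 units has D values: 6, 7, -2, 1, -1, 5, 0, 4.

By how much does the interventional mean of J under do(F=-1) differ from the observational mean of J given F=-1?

-6.3

Under do(F=-1), F's equation is replaced by F=-1 for every unit. Per-unit J: 20, 23, -4, 5, -1, 17, 2, 14. Mean = 9.5.
Conditioning on F=-1 selects the 5 unit(s) with D ∈ {6, 7, 1, 5, 4}. Their J values: 20, 23, 5, 17, 14. Mean = 15.8.
Difference = 9.5 − 15.8 = -6.3.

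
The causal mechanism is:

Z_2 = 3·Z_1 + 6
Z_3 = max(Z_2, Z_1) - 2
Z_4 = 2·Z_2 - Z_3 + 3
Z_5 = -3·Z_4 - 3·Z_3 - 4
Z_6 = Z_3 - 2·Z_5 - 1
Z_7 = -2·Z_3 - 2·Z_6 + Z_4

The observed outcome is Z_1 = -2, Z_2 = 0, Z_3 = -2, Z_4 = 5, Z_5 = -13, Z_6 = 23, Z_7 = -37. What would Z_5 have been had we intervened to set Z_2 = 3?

do(Z_2=3) replaces the equation Z_2 = 3·Z_1 + 6 with the constant Z_2 = 3.
Z_3 = max(Z_2, Z_1) - 2  [with Z_2=3, Z_1=-2]  = 1
Z_4 = 2·Z_2 - Z_3 + 3  [with Z_2=3, Z_3=1]  = 8
Z_5 = -3·Z_4 - 3·Z_3 - 4  [with Z_4=8, Z_3=1]  = -31

-31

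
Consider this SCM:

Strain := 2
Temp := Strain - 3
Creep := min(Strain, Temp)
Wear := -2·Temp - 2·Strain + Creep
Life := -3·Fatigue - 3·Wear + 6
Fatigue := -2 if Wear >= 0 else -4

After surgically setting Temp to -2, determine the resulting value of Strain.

2

Under do(Temp=-2), the mechanism Temp := Strain - 3 is discarded; Temp is fixed at -2.
Strain is not downstream of the intervention, so its value is determined by the original equations.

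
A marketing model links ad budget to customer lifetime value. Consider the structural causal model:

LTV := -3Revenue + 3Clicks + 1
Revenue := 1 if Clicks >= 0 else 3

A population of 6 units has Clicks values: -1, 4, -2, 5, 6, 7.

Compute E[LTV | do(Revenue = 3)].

Every unit gets Revenue=3 under the intervention. LTV values become -11, 4, -14, 7, 10, 13; E[LTV|do(Revenue=3)] = 1.5.

1.5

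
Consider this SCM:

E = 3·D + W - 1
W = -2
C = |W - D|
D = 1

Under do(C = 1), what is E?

0

The intervention breaks the incoming arrows to C: C = |W - D| no longer applies, and C = 1.
E is not downstream of the intervention, so its value is determined by the original equations.
E = 3·D + W - 1  [with D=1, W=-2]  = 0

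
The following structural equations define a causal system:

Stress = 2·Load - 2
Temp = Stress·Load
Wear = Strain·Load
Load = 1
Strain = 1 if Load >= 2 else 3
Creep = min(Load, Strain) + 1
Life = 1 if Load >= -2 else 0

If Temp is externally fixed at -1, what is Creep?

2

Intervening sets Temp = -1 and removes its equation (Temp = Stress·Load).
No directed path runs from Temp to Creep, so Creep keeps its natural value.
Strain = 1 if Load >= 2 else 3  [with Load=1]  = 3
Creep = min(Load, Strain) + 1  [with Load=1, Strain=3]  = 2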